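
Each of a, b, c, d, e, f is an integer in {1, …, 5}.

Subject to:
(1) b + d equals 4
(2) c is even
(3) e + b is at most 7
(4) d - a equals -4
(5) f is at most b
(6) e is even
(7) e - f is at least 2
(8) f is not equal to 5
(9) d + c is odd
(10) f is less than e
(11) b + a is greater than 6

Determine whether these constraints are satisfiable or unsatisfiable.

Try a = 5, b = 3, c = 2, d = 1, e = 4, f = 1.
Check constraint 1: b + d = 4; constraint 3: e + b = 7. The remaining constraints are straightforward to verify.

Satisfiable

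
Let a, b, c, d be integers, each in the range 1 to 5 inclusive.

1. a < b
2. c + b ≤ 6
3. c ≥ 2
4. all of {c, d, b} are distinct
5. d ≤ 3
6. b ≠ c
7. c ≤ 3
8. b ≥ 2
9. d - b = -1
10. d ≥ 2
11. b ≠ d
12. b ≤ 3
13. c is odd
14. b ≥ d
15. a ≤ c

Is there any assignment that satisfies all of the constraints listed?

Unsatisfiable

Constraints 3, 5, 7, 8, 10, and 12 confine each of c, d, b to the 2 values {2, 3}.
Constraint 4 requires all 3 of them to be distinct, but only 2 values are available — impossible by the pigeonhole principle.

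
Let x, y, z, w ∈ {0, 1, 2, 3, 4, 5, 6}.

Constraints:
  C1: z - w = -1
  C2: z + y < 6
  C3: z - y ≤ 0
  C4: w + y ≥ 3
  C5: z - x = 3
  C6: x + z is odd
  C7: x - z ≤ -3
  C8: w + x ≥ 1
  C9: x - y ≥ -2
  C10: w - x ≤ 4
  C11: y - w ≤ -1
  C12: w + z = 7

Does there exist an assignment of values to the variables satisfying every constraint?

Unsatisfiable

Constraints 3, 7, and 9 give z − x ≥ 3, x − y ≥ -2, y − z ≥ 0.
Adding all 3 inequalities: the left sides telescope to 0, and the right sides sum to 3 + (-2) + 0 = 1. So 0 ≥ 1, which is false.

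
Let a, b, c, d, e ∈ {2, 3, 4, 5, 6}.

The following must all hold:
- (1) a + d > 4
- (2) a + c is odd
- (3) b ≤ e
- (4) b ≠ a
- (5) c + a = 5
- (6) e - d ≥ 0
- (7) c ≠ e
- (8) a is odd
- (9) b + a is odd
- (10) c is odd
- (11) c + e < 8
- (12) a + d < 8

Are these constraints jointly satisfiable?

Constraint 8 makes a odd and constraint 10 makes c odd, so a + c must be even. Constraint 2 says a + c is odd — contradiction.

Unsatisfiable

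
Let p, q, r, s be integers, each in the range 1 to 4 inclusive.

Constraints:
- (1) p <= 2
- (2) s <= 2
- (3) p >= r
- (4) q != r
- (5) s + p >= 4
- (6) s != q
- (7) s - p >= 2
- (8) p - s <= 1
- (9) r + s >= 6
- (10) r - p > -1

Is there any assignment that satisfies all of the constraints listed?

Unsatisfiable

From constraints 1 and 3: r ≤ p ≤ 2. From constraint 2: s ≤ 2. Hence r + s ≤ 4. But constraint 9 requires r + s ≥ 6, and 6 > 4. Contradiction.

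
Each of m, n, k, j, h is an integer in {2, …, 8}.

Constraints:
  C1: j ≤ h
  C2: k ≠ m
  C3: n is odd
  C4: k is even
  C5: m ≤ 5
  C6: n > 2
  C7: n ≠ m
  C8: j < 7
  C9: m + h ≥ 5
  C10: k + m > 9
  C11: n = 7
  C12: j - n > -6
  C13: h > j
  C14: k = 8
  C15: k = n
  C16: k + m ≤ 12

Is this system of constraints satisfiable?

Unsatisfiable

Constraint 14 fixes k = 8 and constraint 11 fixes n = 7, but constraint 15 requires k = n. Since 8 ≠ 7, contradiction.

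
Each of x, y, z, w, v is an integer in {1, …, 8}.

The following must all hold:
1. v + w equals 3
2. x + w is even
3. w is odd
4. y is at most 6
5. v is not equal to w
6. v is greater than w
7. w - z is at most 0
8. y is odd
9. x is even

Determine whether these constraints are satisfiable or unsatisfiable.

Unsatisfiable

Constraint 9 makes x even and constraint 3 makes w odd, so x + w must be odd. Constraint 2 says x + w is even — contradiction.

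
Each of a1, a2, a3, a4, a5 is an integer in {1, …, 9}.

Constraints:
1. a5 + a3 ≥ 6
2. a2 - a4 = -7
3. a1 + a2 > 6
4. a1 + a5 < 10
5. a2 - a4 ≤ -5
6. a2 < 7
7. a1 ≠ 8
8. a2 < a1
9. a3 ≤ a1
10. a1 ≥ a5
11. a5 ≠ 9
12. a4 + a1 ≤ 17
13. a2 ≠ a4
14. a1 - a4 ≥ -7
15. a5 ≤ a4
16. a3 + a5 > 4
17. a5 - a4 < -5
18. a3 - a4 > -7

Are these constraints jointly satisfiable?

Take a1 = 5, a2 = 2, a3 = 5, a4 = 9, a5 = 2. Then constraint 1: a5 + a3 = 7; constraint 2: a2 - a4 = -7; constraint 3: a1 + a2 = 7, and every other listed constraint is also met.

Satisfiable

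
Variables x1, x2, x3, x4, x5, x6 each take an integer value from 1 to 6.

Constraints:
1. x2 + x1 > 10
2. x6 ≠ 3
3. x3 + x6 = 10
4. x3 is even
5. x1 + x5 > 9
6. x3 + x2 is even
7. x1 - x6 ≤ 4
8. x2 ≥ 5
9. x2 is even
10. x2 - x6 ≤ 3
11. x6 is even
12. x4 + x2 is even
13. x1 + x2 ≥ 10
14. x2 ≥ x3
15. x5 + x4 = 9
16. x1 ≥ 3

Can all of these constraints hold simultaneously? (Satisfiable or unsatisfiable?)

Setting (x1, x2, x3, x4, x5, x6) = (6, 6, 6, 4, 5, 4) satisfies everything: constraint 1: x2 + x1 = 12; constraint 3: x3 + x6 = 10, and the others follow.

Satisfiable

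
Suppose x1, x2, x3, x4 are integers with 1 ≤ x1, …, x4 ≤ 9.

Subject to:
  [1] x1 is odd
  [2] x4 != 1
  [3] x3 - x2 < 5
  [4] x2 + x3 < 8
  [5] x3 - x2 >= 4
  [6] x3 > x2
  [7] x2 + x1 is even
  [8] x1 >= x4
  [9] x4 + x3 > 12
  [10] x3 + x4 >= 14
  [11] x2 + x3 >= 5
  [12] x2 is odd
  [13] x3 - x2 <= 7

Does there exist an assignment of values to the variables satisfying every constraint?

Take x1 = 9, x2 = 1, x3 = 5, x4 = 9. Then constraint 3: x3 - x2 = 4; constraint 4: x2 + x3 = 6, and every other listed constraint is also met.

Satisfiable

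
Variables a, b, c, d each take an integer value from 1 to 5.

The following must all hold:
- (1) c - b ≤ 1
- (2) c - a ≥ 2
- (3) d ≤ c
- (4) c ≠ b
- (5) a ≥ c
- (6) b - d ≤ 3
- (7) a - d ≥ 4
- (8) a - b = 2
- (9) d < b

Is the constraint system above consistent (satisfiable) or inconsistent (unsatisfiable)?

Unsatisfiable

Constraints 1, 2, 6, and 7 give d − b ≥ -3, b − c ≥ -1, c − a ≥ 2, a − d ≥ 4.
Adding all 4 inequalities: the left sides telescope to 0, and the right sides sum to (-3) + (-1) + 2 + 4 = 2. So 0 ≥ 2, which is false.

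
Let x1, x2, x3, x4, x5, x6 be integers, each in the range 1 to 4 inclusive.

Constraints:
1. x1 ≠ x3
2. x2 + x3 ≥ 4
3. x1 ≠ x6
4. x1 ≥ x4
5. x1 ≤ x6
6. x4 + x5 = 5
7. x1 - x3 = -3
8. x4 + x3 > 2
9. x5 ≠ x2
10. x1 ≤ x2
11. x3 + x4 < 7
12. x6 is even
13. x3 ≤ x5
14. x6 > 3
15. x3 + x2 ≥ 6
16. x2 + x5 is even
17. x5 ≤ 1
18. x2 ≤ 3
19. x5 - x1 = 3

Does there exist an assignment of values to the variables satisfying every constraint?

From constraints 13 and 17: x3 ≤ x5 ≤ 1. From constraint 18: x2 ≤ 3. Hence x3 + x2 ≤ 4. But constraint 15 requires x3 + x2 ≥ 6, and 6 > 4. Contradiction.

Unsatisfiable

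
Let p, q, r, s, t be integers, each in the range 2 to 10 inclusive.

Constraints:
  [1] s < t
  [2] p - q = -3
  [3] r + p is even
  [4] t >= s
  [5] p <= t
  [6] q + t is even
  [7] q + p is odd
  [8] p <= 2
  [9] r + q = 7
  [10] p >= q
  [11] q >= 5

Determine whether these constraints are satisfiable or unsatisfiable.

From constraint 11: q ≥ 5. From constraints 8 and 10: q ≤ p and p ≤ 2, so q ≤ 2. But 2 < 5, so no value of q works.

Unsatisfiable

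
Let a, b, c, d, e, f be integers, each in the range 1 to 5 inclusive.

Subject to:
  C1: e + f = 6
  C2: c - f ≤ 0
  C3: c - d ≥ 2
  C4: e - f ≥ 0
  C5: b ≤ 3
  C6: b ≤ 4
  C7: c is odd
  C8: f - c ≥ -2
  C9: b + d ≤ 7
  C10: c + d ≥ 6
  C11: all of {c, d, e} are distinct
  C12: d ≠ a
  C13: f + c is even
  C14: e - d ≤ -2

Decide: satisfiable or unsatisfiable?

Constraints 3, 4, 8, and 14 give c − d ≥ 2, d − e ≥ 2, e − f ≥ 0, f − c ≥ -2.
Adding all 4 inequalities: the left sides telescope to 0, and the right sides sum to 2 + 2 + 0 + (-2) = 2. So 0 ≥ 2, which is false.

Unsatisfiable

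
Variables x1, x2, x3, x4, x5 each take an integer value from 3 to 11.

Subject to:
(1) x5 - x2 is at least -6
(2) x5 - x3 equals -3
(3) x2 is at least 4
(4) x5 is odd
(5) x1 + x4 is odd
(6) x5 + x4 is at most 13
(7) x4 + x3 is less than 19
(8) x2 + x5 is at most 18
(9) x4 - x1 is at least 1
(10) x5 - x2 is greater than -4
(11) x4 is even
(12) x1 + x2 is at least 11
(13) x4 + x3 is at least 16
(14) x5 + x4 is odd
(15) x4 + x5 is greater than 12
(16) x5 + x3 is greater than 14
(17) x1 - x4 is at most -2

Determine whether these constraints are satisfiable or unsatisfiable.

Satisfiable

Take x1 = 3, x2 = 10, x3 = 10, x4 = 6, x5 = 7. Then constraint 1: x5 - x2 = -3; constraint 2: x5 - x3 = -3, and every other listed constraint is also met.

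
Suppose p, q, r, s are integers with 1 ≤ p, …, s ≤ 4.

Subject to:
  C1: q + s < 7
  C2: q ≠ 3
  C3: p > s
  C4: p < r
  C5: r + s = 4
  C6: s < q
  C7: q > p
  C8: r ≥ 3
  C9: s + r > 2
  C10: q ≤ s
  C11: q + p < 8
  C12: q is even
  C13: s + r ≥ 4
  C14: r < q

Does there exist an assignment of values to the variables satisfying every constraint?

Unsatisfiable

Constraints 3, 4, 10, and 14 give p < r, r < q, q ≤ s, s < p. Chaining: p < r < q ≤ s < p, which forces p < p — impossible.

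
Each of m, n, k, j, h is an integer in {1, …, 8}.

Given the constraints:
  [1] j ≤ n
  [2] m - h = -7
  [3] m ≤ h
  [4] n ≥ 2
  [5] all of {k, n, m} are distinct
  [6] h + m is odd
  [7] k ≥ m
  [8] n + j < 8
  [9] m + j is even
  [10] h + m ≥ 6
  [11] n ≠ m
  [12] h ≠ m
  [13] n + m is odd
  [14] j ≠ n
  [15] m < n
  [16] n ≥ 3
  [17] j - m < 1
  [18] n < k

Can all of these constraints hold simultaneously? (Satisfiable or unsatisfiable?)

Satisfiable

One satisfying assignment is m = 1, n = 4, k = 7, j = 1, h = 8.
For the less obvious constraints — constraint 2: m - h = -7; constraint 8: n + j = 5; constraint 10: h + m = 9 — and the others hold by inspection.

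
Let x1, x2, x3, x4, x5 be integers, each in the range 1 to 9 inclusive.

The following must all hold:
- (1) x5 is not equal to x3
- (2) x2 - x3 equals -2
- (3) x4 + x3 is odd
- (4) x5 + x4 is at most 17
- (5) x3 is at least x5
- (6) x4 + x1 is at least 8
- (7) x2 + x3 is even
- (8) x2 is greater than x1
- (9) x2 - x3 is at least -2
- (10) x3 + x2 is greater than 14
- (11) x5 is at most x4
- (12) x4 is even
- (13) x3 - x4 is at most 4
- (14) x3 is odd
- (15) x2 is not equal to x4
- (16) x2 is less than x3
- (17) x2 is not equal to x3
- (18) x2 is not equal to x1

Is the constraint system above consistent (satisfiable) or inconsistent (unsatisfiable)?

Satisfiable

The assignment x1 = 3, x2 = 7, x3 = 9, x4 = 8, x5 = 7 works:
  constraint 2 holds since x2 - x3 = -2.
  constraint 4 holds since x5 + x4 = 15.
  constraint 6 holds since x4 + x1 = 11.
The rest check out directly.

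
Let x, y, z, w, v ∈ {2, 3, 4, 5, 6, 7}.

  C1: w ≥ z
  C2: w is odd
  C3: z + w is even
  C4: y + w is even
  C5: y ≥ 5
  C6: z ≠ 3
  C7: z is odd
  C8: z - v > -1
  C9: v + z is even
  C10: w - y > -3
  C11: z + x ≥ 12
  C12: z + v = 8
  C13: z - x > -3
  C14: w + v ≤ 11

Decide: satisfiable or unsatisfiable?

Satisfiable

The assignment x = 7, y = 7, z = 5, w = 7, v = 3 works:
  constraint 8 holds since z - v = 2.
  constraint 10 holds since w - y = 0.
  constraint 11 holds since z + x = 12.
The rest check out directly.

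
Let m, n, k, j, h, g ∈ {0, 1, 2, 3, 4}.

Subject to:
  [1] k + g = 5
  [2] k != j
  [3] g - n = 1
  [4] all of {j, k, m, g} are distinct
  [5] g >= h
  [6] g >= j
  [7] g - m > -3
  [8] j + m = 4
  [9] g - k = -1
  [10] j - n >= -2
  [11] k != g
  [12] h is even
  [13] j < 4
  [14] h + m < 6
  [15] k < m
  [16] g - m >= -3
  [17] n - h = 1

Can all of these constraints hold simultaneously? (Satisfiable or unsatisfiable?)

Satisfiable

Take m = 4, n = 1, k = 3, j = 0, h = 0, g = 2. Then constraint 1: k + g = 5; constraint 3: g - n = 1, and every other listed constraint is also met.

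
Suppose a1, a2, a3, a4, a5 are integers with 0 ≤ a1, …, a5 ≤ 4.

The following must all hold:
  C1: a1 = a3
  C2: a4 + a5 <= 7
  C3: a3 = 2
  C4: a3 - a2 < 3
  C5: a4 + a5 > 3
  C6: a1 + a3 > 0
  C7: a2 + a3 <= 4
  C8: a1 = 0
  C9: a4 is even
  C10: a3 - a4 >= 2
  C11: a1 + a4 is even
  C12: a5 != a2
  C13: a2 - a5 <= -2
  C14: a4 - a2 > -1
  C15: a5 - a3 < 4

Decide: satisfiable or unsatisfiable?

Unsatisfiable

Constraint 8 fixes a1 = 0 and constraint 3 fixes a3 = 2, but constraint 1 requires a1 = a3. Since 0 ≠ 2, contradiction.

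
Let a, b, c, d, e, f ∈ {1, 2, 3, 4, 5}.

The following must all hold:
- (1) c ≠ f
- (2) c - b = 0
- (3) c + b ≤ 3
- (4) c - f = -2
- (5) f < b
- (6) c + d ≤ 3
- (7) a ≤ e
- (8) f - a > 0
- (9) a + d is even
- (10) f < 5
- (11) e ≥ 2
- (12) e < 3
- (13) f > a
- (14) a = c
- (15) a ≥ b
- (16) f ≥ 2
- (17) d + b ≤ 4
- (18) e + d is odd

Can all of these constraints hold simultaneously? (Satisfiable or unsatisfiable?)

Unsatisfiable

Constraints 5, 13, and 15 give f < b, b ≤ a, a < f. Chaining: f < b ≤ a < f, which forces f < f — impossible.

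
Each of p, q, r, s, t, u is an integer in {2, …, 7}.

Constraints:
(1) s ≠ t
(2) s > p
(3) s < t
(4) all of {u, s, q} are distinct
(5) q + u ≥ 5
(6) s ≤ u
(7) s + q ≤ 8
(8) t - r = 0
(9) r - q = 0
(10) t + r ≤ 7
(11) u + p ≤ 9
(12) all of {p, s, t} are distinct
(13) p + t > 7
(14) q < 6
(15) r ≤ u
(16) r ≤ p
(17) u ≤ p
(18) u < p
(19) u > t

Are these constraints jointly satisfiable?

Unsatisfiable

Constraints 2, 3, 18, and 19 give s < t, t < u, u < p, p < s. Chaining: s < t < u < p < s, which forces s < s — impossible.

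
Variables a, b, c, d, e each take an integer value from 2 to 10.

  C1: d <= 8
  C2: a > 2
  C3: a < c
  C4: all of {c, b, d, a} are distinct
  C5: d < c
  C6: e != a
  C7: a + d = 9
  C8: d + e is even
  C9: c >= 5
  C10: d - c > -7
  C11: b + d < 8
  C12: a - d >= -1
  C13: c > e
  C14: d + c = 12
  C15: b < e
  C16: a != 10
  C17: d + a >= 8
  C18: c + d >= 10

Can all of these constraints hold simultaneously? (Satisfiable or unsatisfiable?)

Satisfiable

One satisfying assignment is a = 5, b = 3, c = 8, d = 4, e = 6.
For the less obvious constraints — constraint 7: a + d = 9; constraint 10: d - c = -4 — and the others hold by inspection.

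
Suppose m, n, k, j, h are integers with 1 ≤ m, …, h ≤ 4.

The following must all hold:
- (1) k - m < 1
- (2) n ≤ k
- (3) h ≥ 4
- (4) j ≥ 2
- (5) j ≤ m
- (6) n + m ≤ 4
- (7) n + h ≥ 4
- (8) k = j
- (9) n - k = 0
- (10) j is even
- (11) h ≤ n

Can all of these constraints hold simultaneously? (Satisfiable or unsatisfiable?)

From constraints 3 and 11: n ≥ h ≥ 4. From constraints 4 and 5: m ≥ j ≥ 2. Hence n + m ≥ 6. But constraint 6 requires n + m ≤ 4, and 4 < 6. Contradiction.

Unsatisfiable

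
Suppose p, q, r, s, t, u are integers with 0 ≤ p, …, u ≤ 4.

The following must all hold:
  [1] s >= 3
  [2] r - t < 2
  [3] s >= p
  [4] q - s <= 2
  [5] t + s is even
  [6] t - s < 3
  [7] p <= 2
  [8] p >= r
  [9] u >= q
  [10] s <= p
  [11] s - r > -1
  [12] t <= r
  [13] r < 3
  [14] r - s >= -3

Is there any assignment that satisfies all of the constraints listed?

Unsatisfiable

From constraints 1 and 10: p ≥ s and s ≥ 3, so p ≥ 3. From constraint 7: p ≤ 2. But 2 < 3, so no value of p works.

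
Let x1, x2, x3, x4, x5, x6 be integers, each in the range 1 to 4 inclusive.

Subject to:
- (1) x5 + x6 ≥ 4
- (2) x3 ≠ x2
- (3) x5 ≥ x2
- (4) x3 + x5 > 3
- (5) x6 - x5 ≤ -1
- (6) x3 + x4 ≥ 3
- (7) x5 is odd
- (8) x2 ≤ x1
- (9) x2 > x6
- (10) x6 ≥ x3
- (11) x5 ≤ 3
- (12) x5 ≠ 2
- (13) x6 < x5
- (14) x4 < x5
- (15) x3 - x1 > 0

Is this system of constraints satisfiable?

Unsatisfiable

Constraints 8, 9, 10, and 15 give x2 ≤ x1, x1 < x3, x3 ≤ x6, x6 < x2. Chaining: x2 ≤ x1 < x3 ≤ x6 < x2, which forces x2 < x2 — impossible.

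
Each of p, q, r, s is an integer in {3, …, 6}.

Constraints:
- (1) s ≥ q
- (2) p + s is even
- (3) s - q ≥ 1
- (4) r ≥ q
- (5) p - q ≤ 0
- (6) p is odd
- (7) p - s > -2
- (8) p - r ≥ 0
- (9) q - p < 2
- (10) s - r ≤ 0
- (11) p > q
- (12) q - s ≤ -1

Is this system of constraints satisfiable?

Constraints 5, 8, 10, and 12 give q − p ≥ 0, p − r ≥ 0, r − s ≥ 0, s − q ≥ 1.
Adding all 4 inequalities: the left sides telescope to 0, and the right sides sum to 0 + 0 + 0 + 1 = 1. So 0 ≥ 1, which is false.

Unsatisfiable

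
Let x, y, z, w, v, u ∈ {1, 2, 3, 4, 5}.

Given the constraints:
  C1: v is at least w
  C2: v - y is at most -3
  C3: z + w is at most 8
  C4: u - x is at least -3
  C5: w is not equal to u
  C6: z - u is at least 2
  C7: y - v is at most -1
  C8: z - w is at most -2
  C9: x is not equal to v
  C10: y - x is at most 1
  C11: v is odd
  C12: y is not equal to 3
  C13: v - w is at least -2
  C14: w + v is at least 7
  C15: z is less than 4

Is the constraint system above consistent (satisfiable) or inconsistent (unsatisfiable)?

Unsatisfiable

Constraints 2, 4, 6, 8, 10, and 13 give u − x ≥ -3, x − y ≥ -1, y − v ≥ 3, v − w ≥ -2, w − z ≥ 2, z − u ≥ 2.
Adding all 6 inequalities: the left sides telescope to 0, and the right sides sum to (-3) + (-1) + 3 + (-2) + 2 + 2 = 1. So 0 ≥ 1, which is false.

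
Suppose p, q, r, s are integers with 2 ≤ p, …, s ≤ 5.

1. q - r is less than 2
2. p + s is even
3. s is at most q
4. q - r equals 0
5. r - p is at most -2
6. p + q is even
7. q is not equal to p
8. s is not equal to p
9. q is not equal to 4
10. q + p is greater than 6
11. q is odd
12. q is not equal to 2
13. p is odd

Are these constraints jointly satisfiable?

Take p = 5, q = 3, r = 3, s = 3. Then constraint 1: q - r = 0; constraint 4: q - r = 0, and every other listed constraint is also met.

Satisfiable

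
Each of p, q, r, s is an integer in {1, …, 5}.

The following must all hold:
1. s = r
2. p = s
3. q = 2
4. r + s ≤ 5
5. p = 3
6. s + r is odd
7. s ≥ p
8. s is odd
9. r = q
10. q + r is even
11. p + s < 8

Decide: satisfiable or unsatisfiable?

Unsatisfiable

Constraint 5 fixes p = 3 and constraint 3 fixes q = 2. Constraints 1, 2, and 9 give p = s = r = q, so p = q. But 3 ≠ 2 — contradiction.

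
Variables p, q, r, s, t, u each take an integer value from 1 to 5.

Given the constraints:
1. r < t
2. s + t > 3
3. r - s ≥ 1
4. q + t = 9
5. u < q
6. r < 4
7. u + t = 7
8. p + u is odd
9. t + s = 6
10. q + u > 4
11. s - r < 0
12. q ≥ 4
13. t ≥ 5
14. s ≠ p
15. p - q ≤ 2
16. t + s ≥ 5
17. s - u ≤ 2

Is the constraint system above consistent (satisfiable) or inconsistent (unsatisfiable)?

The assignment p = 5, q = 4, r = 2, s = 1, t = 5, u = 2 works:
  constraint 2 holds since s + t = 6.
  constraint 3 holds since r - s = 1.
  constraint 4 holds since q + t = 9.
The rest check out directly.

Satisfiable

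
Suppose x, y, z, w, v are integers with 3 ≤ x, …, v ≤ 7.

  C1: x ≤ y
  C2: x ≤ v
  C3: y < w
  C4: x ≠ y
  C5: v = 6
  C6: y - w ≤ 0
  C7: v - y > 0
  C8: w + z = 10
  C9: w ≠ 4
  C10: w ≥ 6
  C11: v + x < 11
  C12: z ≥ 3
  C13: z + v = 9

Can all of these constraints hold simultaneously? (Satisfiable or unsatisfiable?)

Satisfiable

One satisfying assignment is x = 3, y = 5, z = 3, w = 7, v = 6.
For the less obvious constraints — constraint 6: y - w = -2; constraint 7: v - y = 1 — and the others hold by inspection.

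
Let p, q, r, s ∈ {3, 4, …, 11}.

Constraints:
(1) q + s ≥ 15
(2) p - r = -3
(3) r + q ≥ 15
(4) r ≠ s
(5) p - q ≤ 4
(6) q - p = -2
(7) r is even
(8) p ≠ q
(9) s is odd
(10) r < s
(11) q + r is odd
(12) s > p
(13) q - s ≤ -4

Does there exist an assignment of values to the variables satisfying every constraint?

Satisfiable

Setting (p, q, r, s) = (7, 5, 10, 11) satisfies everything: constraint 1: q + s = 16; constraint 2: p - r = -3; constraint 3: r + q = 15, and the others follow.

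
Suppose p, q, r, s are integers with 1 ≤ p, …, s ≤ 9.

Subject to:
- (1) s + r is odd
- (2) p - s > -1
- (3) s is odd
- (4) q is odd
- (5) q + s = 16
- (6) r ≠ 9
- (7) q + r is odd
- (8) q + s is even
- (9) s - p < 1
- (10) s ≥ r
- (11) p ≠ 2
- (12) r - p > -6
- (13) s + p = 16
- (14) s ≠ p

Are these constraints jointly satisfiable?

Take p = 9, q = 9, r = 4, s = 7. Then constraint 2: p - s = 2; constraint 5: q + s = 16; constraint 9: s - p = -2, and every other listed constraint is also met.

Satisfiable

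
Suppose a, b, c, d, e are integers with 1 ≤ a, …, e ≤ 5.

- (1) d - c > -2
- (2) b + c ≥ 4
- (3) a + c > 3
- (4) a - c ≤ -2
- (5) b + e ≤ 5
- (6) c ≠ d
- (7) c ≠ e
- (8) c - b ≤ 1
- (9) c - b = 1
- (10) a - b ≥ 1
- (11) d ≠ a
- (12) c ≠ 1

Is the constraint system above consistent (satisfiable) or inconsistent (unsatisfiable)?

Constraints 4, 8, and 10 give b − c ≥ -1, c − a ≥ 2, a − b ≥ 1.
Adding all 3 inequalities: the left sides telescope to 0, and the right sides sum to (-1) + 2 + 1 = 2. So 0 ≥ 2, which is false.

Unsatisfiable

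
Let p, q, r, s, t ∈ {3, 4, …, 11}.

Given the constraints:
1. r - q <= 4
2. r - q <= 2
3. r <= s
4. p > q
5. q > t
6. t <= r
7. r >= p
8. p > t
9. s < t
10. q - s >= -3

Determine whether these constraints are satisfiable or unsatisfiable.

Unsatisfiable

Constraints 3, 4, 5, 7, and 9 give s < t, t < q, q < p, p ≤ r, r ≤ s. Chaining: s < t < q < p ≤ r ≤ s, which forces s < s — impossible.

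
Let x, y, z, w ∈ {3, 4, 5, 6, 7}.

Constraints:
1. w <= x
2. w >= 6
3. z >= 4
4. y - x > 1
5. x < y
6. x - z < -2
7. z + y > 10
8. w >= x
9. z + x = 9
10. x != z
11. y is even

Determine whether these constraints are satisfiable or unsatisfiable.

From constraint 3: z ≥ 4. From constraints 1 and 2: x ≥ w ≥ 6. Hence z + x ≥ 10. But constraint 9 requires z + x = 9, and 9 < 10. Contradiction.

Unsatisfiable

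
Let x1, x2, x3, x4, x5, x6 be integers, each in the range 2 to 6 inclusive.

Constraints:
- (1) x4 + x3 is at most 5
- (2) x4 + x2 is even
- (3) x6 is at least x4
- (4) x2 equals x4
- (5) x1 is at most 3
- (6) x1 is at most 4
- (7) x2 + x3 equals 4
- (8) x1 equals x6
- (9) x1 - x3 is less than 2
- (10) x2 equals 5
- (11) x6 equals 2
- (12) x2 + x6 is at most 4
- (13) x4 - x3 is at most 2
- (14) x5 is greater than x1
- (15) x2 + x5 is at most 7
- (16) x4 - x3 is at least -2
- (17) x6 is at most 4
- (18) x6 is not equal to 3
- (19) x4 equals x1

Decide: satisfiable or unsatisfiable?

Unsatisfiable

Constraint 10 fixes x2 = 5 and constraint 11 fixes x6 = 2. Constraints 4, 8, and 19 give x2 = x4 = x1 = x6, so x2 = x6. But 5 ≠ 2 — contradiction.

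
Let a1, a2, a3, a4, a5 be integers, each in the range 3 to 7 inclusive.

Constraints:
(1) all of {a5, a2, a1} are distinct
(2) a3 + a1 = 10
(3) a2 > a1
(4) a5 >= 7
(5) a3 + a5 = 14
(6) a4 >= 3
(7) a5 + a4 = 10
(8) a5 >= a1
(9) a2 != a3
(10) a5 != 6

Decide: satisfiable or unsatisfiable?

The assignment a1 = 3, a2 = 4, a3 = 7, a4 = 3, a5 = 7 works:
  constraint 2 holds since a3 + a1 = 10.
  constraint 5 holds since a3 + a5 = 14.
The rest check out directly.

Satisfiable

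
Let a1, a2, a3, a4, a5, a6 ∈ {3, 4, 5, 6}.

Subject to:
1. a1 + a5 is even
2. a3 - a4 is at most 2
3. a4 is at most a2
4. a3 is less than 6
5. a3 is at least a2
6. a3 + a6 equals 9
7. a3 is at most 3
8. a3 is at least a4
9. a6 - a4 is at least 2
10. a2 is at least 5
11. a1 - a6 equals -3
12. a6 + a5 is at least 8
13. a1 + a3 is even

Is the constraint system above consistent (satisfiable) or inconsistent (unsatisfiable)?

From constraints 5 and 10: a3 ≥ a2 and a2 ≥ 5, so a3 ≥ 5. From constraint 7: a3 ≤ 3. But 3 < 5, so no value of a3 works.

Unsatisfiable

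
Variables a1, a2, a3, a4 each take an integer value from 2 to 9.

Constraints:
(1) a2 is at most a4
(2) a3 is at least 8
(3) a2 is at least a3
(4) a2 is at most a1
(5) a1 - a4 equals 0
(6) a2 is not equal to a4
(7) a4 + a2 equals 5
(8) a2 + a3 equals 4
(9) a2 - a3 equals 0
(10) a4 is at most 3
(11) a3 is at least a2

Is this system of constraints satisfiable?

Unsatisfiable

From constraints 2 and 3: a2 ≥ a3 and a3 ≥ 8, so a2 ≥ 8. From constraints 1 and 10: a2 ≤ a4 and a4 ≤ 3, so a2 ≤ 3. But 3 < 8, so no value of a2 works.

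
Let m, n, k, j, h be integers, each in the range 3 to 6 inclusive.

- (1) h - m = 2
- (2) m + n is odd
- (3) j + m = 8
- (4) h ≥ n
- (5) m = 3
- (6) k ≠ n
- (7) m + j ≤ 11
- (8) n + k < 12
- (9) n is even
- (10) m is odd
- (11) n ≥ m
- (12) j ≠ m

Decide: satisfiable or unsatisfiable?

Take m = 3, n = 4, k = 5, j = 5, h = 5. Then constraint 1: h - m = 2; constraint 3: j + m = 8, and every other listed constraint is also met.

Satisfiable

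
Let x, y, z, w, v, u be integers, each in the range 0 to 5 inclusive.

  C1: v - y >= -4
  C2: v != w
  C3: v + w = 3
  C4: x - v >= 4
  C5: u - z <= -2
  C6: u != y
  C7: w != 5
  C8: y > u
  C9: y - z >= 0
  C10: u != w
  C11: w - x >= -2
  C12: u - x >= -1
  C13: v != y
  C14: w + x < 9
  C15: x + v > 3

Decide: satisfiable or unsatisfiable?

Unsatisfiable

Constraints 1, 4, 5, 9, and 12 give u − x ≥ -1, x − v ≥ 4, v − y ≥ -4, y − z ≥ 0, z − u ≥ 2.
Adding all 5 inequalities: the left sides telescope to 0, and the right sides sum to (-1) + 4 + (-4) + 0 + 2 = 1. So 0 ≥ 1, which is false.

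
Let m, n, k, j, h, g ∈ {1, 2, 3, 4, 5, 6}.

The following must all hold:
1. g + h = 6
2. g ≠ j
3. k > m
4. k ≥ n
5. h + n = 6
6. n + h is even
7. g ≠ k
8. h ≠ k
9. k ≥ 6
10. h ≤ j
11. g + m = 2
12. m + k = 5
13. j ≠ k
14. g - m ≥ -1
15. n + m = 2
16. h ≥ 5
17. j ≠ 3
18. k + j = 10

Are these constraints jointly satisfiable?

From constraint 9: k ≥ 6. From constraints 10 and 16: j ≥ h ≥ 5. Hence k + j ≥ 11. But constraint 18 requires k + j = 10, and 10 < 11. Contradiction.

Unsatisfiable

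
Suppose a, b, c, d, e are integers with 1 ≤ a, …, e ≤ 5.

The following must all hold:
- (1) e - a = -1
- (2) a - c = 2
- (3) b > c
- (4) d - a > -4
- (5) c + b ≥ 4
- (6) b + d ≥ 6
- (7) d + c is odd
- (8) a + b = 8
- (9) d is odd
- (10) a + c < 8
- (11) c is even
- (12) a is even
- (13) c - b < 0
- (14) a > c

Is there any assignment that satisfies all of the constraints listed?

Satisfiable

One satisfying assignment is a = 4, b = 4, c = 2, d = 3, e = 3.
For the less obvious constraints — constraint 1: e - a = -1; constraint 2: a - c = 2; constraint 4: d - a = -1 — and the others hold by inspection.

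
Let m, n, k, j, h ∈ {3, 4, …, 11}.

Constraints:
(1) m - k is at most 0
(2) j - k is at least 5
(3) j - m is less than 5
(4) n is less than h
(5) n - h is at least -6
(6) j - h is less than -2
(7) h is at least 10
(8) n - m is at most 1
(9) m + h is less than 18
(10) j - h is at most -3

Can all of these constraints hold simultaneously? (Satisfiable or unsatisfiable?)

Constraints 1, 2, 5, 8, and 10 give h − j ≥ 3, j − k ≥ 5, k − m ≥ 0, m − n ≥ -1, n − h ≥ -6.
Adding all 5 inequalities: the left sides telescope to 0, and the right sides sum to 3 + 5 + 0 + (-1) + (-6) = 1. So 0 ≥ 1, which is false.

Unsatisfiable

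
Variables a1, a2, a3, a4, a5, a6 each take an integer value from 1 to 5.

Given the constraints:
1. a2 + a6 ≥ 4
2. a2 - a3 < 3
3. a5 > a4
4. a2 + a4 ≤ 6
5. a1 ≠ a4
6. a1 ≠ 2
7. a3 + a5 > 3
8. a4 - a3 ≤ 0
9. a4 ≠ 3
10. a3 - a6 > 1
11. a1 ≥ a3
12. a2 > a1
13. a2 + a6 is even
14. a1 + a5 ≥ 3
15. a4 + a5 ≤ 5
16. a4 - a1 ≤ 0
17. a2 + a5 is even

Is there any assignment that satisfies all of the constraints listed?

One satisfying assignment is a1 = 3, a2 = 5, a3 = 3, a4 = 1, a5 = 3, a6 = 1.
For the less obvious constraints — constraint 1: a2 + a6 = 6; constraint 2: a2 - a3 = 2 — and the others hold by inspection.

Satisfiable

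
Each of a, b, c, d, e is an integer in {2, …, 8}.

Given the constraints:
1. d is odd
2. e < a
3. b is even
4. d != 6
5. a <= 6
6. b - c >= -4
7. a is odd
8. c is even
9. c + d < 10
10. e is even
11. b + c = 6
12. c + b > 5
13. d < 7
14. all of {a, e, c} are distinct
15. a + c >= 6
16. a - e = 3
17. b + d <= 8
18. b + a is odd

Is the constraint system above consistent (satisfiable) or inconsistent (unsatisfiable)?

Setting (a, b, c, d, e) = (5, 2, 4, 5, 2) satisfies everything: constraint 6: b - c = -2; constraint 9: c + d = 9, and the others follow.

Satisfiable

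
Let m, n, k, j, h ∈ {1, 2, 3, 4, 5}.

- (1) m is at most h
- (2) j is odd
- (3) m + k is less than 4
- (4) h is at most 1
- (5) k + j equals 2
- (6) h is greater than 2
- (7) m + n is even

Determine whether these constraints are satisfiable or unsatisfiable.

Unsatisfiable

From constraint 6: h ≥ 3. From constraint 4: h ≤ 1. But 1 < 3, so no value of h works.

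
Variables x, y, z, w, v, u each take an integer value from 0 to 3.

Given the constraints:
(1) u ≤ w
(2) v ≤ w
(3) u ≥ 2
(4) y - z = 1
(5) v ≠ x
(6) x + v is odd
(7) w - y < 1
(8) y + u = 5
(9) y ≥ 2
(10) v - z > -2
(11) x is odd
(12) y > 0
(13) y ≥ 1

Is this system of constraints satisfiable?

Satisfiable

The assignment x = 3, y = 3, z = 2, w = 3, v = 2, u = 2 works:
  constraint 4 holds since y - z = 1.
  constraint 7 holds since w - y = 0.
The rest check out directly.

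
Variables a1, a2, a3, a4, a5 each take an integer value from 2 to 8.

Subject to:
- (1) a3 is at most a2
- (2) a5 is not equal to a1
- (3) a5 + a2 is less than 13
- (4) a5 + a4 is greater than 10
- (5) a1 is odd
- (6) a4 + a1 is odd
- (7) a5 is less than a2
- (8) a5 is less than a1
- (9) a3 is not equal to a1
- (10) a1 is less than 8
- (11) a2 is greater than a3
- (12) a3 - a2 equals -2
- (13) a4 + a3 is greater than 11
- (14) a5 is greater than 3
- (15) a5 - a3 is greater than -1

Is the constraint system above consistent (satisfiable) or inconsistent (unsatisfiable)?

Satisfiable

Setting (a1, a2, a3, a4, a5) = (7, 7, 5, 8, 5) satisfies everything: constraint 3: a5 + a2 = 12; constraint 4: a5 + a4 = 13, and the others follow.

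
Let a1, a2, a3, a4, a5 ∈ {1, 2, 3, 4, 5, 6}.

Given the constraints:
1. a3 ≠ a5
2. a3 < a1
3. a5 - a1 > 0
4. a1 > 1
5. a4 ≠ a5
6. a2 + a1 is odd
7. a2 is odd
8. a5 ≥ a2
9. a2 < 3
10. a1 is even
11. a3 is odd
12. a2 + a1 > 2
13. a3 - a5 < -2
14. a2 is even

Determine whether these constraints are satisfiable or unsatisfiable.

Unsatisfiable

Constraint 14 makes a2 even and constraint 10 makes a1 even, so a2 + a1 must be even. Constraint 6 says a2 + a1 is odd — contradiction.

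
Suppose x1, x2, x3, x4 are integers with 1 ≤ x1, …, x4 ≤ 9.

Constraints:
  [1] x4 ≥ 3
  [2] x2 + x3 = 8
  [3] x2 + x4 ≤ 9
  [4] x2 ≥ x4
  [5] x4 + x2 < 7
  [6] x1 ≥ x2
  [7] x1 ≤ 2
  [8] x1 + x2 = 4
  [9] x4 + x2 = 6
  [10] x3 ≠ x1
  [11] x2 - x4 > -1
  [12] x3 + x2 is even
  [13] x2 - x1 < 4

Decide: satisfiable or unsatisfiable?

From constraints 1 and 4: x2 ≥ x4 and x4 ≥ 3, so x2 ≥ 3. From constraints 6 and 7: x2 ≤ x1 and x1 ≤ 2, so x2 ≤ 2. But 2 < 3, so no value of x2 works.

Unsatisfiable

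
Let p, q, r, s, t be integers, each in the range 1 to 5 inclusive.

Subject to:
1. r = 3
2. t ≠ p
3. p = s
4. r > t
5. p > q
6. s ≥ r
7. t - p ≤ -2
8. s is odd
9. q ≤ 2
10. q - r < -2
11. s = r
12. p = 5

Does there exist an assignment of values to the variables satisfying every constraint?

Unsatisfiable

Constraint 12 fixes p = 5 and constraint 1 fixes r = 3. Constraints 3 and 11 give p = s = r, so p = r. But 5 ≠ 3 — contradiction.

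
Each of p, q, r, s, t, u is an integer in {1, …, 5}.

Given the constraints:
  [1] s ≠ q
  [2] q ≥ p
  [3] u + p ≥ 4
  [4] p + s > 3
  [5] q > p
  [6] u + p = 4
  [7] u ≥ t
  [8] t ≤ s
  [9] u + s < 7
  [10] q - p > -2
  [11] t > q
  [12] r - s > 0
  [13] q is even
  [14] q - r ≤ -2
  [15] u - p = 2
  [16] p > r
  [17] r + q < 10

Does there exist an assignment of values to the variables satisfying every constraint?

Unsatisfiable

Constraints 5, 8, 11, 12, and 16 give s < r, r < p, p < q, q < t, t ≤ s. Chaining: s < r < p < q < t ≤ s, which forces s < s — impossible.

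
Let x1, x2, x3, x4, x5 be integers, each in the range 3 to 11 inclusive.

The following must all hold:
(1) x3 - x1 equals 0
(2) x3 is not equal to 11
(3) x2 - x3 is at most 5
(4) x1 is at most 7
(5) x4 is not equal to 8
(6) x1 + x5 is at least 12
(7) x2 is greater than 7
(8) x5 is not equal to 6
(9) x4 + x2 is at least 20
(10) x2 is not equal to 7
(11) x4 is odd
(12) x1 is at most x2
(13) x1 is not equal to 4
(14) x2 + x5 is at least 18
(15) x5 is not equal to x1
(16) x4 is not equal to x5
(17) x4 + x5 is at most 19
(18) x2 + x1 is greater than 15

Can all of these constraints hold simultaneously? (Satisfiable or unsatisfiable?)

Satisfiable

One satisfying assignment is x1 = 6, x2 = 11, x3 = 6, x4 = 9, x5 = 7.
For the less obvious constraints — constraint 1: x3 - x1 = 0; constraint 3: x2 - x3 = 5; constraint 6: x1 + x5 = 13 — and the others hold by inspection.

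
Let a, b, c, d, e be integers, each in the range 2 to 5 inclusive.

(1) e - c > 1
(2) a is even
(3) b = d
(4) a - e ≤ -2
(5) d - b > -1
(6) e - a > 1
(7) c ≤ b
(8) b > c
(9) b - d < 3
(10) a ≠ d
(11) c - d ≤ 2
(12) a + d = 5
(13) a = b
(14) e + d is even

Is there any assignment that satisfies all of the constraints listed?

Unsatisfiable

From constraints 3 and 13, a = b = d, so a = d. But constraint 10 says a ≠ d. Contradiction.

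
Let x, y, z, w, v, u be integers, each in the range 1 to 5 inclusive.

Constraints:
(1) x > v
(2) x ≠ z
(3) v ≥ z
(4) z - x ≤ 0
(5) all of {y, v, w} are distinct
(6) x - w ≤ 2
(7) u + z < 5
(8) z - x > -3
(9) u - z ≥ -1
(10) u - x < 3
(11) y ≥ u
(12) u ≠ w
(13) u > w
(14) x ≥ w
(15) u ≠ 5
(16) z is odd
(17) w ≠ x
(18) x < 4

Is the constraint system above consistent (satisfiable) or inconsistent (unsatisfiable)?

Satisfiable

The assignment x = 3, y = 3, z = 1, w = 2, v = 1, u = 3 works:
  constraint 4 holds since z - x = -2.
  constraint 6 holds since x - w = 1.
The rest check out directly.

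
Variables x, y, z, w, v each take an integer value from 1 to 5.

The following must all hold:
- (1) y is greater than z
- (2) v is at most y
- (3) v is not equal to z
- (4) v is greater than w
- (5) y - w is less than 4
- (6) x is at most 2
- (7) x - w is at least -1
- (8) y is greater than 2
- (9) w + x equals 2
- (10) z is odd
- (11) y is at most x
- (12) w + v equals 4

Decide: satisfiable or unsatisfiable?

Unsatisfiable

From constraint 8: y ≥ 3. From constraints 6 and 11: y ≤ x and x ≤ 2, so y ≤ 2. But 2 < 3, so no value of y works.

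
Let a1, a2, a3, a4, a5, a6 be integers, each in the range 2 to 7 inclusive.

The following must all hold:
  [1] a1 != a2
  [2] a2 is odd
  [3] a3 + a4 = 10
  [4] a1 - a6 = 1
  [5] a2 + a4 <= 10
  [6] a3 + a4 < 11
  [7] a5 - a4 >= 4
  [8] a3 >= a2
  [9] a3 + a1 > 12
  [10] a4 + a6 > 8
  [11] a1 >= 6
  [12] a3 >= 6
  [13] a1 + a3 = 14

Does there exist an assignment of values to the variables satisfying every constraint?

Satisfiable

Setting (a1, a2, a3, a4, a5, a6) = (7, 5, 7, 3, 7, 6) satisfies everything: constraint 3: a3 + a4 = 10; constraint 4: a1 - a6 = 1, and the others follow.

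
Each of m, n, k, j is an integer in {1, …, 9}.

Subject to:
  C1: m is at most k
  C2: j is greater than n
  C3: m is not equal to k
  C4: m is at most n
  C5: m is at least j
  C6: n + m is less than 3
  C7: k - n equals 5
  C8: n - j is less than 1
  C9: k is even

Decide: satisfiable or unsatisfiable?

Unsatisfiable

Constraints 2, 4, and 5 give m ≤ n, n < j, j ≤ m. Chaining: m ≤ n < j ≤ m, which forces m < m — impossible.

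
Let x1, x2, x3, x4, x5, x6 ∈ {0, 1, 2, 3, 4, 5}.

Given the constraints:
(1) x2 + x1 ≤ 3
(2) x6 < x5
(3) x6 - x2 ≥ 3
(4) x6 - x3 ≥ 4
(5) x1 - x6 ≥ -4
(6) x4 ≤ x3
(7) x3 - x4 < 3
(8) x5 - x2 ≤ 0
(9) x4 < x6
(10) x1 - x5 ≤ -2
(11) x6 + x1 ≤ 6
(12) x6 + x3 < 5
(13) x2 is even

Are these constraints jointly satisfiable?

Unsatisfiable

Constraints 3, 5, 8, and 10 give x2 − x5 ≥ 0, x5 − x1 ≥ 2, x1 − x6 ≥ -4, x6 − x2 ≥ 3.
Adding all 4 inequalities: the left sides telescope to 0, and the right sides sum to 0 + 2 + (-4) + 3 = 1. So 0 ≥ 1, which is false.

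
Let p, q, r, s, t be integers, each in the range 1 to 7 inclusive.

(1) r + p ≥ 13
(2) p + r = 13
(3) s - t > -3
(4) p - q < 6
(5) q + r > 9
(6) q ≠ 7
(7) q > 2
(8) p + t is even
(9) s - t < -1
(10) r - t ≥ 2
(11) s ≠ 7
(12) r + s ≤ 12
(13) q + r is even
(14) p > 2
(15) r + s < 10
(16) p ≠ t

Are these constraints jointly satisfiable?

Satisfiable

The assignment p = 6, q = 3, r = 7, s = 2, t = 4 works:
  constraint 1 holds since r + p = 13.
  constraint 2 holds since p + r = 13.
The rest check out directly.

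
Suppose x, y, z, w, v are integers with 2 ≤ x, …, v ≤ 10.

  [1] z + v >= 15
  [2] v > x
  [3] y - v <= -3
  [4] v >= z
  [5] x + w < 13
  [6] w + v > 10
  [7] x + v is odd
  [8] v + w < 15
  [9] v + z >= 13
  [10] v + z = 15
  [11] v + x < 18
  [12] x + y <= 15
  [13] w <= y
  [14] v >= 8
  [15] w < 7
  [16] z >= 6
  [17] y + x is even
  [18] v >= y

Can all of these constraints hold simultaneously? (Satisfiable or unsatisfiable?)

Setting (x, y, z, w, v) = (8, 4, 6, 4, 9) satisfies everything: constraint 1: z + v = 15; constraint 3: y - v = -5; constraint 5: x + w = 12, and the others follow.

Satisfiable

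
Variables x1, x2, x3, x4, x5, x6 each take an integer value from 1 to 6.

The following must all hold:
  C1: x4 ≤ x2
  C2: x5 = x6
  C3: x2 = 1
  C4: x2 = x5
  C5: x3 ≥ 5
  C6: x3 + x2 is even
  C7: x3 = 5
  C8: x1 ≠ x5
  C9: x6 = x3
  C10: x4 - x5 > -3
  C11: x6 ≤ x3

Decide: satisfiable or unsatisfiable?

Constraint 3 fixes x2 = 1 and constraint 7 fixes x3 = 5. Constraints 2, 4, and 9 give x2 = x5 = x6 = x3, so x2 = x3. But 1 ≠ 5 — contradiction.

Unsatisfiable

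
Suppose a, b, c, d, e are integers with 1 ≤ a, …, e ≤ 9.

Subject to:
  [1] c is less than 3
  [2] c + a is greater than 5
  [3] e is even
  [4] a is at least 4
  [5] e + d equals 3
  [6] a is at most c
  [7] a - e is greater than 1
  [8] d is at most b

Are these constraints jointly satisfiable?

Unsatisfiable

From constraints 4 and 6: c ≥ a and a ≥ 4, so c ≥ 4. From constraint 1: c ≤ 2. But 2 < 4, so no value of c works.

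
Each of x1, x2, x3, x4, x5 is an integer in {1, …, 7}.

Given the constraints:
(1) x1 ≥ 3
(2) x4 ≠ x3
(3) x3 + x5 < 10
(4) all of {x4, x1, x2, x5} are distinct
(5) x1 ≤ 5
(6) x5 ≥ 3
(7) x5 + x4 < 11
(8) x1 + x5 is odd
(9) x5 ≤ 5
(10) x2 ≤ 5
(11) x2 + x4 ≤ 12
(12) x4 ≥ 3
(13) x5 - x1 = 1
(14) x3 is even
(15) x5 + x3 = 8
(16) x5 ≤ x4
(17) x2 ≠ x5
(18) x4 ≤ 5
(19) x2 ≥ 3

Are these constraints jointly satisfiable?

Unsatisfiable

Constraints 1, 5, 6, 9, 10, 12, 18, and 19 confine each of x4, x1, x2, x5 to the 3 values {3, …, 5}.
Constraint 4 requires all 4 of them to be distinct, but only 3 values are available — impossible by the pigeonhole principle.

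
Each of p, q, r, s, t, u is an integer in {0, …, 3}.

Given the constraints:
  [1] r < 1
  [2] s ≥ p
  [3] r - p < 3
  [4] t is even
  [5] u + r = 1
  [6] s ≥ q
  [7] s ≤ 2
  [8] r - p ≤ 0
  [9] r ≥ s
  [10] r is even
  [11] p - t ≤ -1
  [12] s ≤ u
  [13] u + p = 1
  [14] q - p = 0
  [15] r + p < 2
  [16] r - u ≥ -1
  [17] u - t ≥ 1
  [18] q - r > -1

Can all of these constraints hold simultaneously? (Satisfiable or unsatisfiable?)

Constraints 8, 11, 16, and 17 give t − p ≥ 1, p − r ≥ 0, r − u ≥ -1, u − t ≥ 1.
Adding all 4 inequalities: the left sides telescope to 0, and the right sides sum to 1 + 0 + (-1) + 1 = 1. So 0 ≥ 1, which is false.

Unsatisfiable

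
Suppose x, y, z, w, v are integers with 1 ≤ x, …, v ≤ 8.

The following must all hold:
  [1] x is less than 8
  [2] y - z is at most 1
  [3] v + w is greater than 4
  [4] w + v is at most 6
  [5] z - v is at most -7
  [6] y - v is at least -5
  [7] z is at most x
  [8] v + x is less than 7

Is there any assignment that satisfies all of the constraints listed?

Constraints 2, 5, and 6 give z − y ≥ -1, y − v ≥ -5, v − z ≥ 7.
Adding all 3 inequalities: the left sides telescope to 0, and the right sides sum to (-1) + (-5) + 7 = 1. So 0 ≥ 1, which is false.

Unsatisfiable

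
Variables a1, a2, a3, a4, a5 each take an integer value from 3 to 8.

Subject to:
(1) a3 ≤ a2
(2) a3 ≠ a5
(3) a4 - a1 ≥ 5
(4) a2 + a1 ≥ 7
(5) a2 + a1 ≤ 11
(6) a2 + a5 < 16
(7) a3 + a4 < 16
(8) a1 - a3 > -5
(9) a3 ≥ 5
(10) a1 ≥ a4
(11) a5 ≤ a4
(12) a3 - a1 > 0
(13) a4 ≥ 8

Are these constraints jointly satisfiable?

Unsatisfiable

From constraints 1 and 9: a2 ≥ a3 ≥ 5. From constraints 10 and 13: a1 ≥ a4 ≥ 8. Hence a2 + a1 ≥ 13. But constraint 5 requires a2 + a1 ≤ 11, and 11 < 13. Contradiction.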